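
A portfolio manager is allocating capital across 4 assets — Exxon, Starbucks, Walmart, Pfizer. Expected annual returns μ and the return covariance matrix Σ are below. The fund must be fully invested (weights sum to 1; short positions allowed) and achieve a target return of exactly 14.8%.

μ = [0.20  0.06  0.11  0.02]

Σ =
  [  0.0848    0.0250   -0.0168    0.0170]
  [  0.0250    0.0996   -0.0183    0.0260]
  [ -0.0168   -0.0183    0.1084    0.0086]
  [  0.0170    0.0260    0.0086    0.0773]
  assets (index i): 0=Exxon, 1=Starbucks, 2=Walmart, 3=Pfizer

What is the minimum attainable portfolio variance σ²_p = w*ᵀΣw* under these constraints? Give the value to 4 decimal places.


0.0328

x=Σ⁻¹μ = [2.6791  0.3779  1.5437  -0.6293]
y=Σ⁻¹𝟙 = [10.4493  7.7991  11.6279  6.7217]
a=μᵀx=0.715705  b=𝟙ᵀx=3.971317  c=𝟙ᵀy=36.598040  D=ac−b²=10.422039
λ₁=(c·0.148−b)/D = (36.598040·0.148−3.971317)/10.422039 = 0.138667
λ₂=(a−b·0.148)/D = (0.715705−3.971317·0.148)/10.422039 = 0.012277
w* = 0.138667·x + 0.012277·y:
  w_0 = 0.138667·2.6791 + 0.012277·10.4493 = 0.4998  (Exxon)
  w_1 = 0.138667·0.3779 + 0.012277·7.7991 = 0.1481  (Starbucks)
  w_2 = 0.138667·1.5437 + 0.012277·11.6279 = 0.3568  (Walmart)
  w_3 = 0.138667·-0.6293 + 0.012277·6.7217 = -0.0047  (Pfizer)
Σw_i=1.0000  μᵀw=0.1480
σ²=wᵀΣw=λ₁·μ_p+λ₂ = 0.138667·0.148 + 0.012277 = 0.032800 ≈ 0.0328


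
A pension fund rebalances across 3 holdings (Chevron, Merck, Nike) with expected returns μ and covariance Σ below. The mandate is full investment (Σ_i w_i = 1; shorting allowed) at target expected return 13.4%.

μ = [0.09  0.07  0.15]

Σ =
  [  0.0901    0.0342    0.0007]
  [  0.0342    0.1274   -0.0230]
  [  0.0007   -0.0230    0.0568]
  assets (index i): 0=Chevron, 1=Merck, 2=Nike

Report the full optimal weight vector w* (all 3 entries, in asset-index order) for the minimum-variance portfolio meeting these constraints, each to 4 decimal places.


0.0773  0.1420  0.7807

g=Σ⁻¹μ = [0.6245  0.9248  3.0076]
h=Σ⁻¹𝟙 = [7.2157  9.7903  21.4811]
a=μᵀg=0.572083  b=𝟙ᵀg=4.556901  c=𝟙ᵀh=38.487131  D=ac−b²=1.252473
λ₁=(c·0.134−b)/D = (38.487131·0.134−4.556901)/1.252473 = 0.479351
λ₂=(a−b·0.134)/D = (0.572083−4.556901·0.134)/1.252473 = -0.030773
w* = 0.479351·g + -0.030773·h:
  w_0 = 0.479351·0.6245 + -0.030773·7.2157 = 0.0773  (Chevron)
  w_1 = 0.479351·0.9248 + -0.030773·9.7903 = 0.1420  (Merck)
  w_2 = 0.479351·3.0076 + -0.030773·21.4811 = 0.7807  (Nike)
Σw_i=1.0000  μᵀw=0.1340
σ²=wᵀΣw=λ₁·μ_p+λ₂ = 0.479351·0.134 + -0.030773 = 0.033460 ≈ 0.0335


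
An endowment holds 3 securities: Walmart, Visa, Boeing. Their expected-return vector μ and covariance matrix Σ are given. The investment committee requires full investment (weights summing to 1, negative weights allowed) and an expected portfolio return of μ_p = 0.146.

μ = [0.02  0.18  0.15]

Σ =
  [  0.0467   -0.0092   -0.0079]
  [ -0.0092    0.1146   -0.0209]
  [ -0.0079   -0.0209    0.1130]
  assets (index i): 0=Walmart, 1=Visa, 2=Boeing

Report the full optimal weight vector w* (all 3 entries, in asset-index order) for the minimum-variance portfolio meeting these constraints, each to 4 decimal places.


0.1370  0.4603  0.4027

p=Σ⁻¹μ = [1.1189  1.9838  1.7726]
q=Σ⁻¹𝟙 = [26.2403  13.2272  13.1305]
a=μᵀp=0.645344  b=𝟙ᵀp=4.875279  c=𝟙ᵀq=52.597997  D=ac−b²=10.175467
λ₁=(c·0.146−b)/D = (52.597997·0.146−4.875279)/10.175467 = 0.275568
λ₂=(a−b·0.146)/D = (0.645344−4.875279·0.146)/10.175467 = -0.006530
w* = 0.275568·p + -0.006530·q:
  w_0 = 0.275568·1.1189 + -0.006530·26.2403 = 0.1370  (Walmart)
  w_1 = 0.275568·1.9838 + -0.006530·13.2272 = 0.4603  (Visa)
  w_2 = 0.275568·1.7726 + -0.006530·13.1305 = 0.4027  (Boeing)
Σw_i=1.0000  μᵀw=0.1460
σ²=wᵀΣw=λ₁·μ_p+λ₂ = 0.275568·0.146 + -0.006530 = 0.033703 ≈ 0.0337


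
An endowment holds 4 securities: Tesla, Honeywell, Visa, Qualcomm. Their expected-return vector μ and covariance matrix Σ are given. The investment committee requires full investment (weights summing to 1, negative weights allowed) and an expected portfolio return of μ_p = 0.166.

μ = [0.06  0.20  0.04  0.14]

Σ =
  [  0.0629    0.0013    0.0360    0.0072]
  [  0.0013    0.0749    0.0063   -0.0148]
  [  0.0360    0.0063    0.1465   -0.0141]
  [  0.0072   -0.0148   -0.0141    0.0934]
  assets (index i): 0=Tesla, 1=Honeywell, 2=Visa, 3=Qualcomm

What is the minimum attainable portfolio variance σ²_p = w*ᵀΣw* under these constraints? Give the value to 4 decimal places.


0.0300

u=Σ⁻¹μ = [0.5541  3.0327  0.1957  1.9663]
v=Σ⁻¹𝟙 = [11.4705  15.3233  4.5941  12.9441]
a=μᵀu=0.922896  b=𝟙ᵀu=5.748828  c=𝟙ᵀv=44.331991  D=ac−b²=7.864811
λ₁=(c·0.166−b)/D = (44.331991·0.166−5.748828)/7.864811 = 0.204745
λ₂=(a−b·0.166)/D = (0.922896−5.748828·0.166)/7.864811 = -0.003994
w* = 0.204745·u + -0.003994·v:
  w_0 = 0.204745·0.5541 + -0.003994·11.4705 = 0.0676  (Tesla)
  w_1 = 0.204745·3.0327 + -0.003994·15.3233 = 0.5597  (Honeywell)
  w_2 = 0.204745·0.1957 + -0.003994·4.5941 = 0.0217  (Visa)
  w_3 = 0.204745·1.9663 + -0.003994·12.9441 = 0.3509  (Qualcomm)
Σw_i=1.0000  μᵀw=0.1660
σ²=wᵀΣw=λ₁·μ_p+λ₂ = 0.204745·0.166 + -0.003994 = 0.029994 ≈ 0.0300


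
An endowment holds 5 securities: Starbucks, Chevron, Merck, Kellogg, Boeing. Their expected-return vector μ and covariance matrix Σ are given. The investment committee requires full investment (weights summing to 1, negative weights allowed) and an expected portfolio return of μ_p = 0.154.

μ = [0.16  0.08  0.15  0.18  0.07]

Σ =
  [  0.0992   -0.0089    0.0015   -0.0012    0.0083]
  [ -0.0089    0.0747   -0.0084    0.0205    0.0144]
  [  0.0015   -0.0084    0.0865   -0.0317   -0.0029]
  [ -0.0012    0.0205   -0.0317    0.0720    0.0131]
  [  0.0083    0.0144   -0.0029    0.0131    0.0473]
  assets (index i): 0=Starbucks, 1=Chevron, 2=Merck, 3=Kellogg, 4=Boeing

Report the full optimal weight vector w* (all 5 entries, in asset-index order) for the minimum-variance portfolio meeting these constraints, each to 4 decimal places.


p=Σ⁻¹μ = [1.6459  0.5652  3.1260  3.7095  0.1833]
q=Σ⁻¹𝟙 = [9.7690  9.4286  19.1320  17.4437  12.8989]
a=μᵀp=1.457998  b=𝟙ᵀp=9.229919  c=𝟙ᵀq=68.672168  D=ac−b²=14.932463
λ₁=(c·0.154−b)/D = (68.672168·0.154−9.229919)/14.932463 = 0.090112
λ₂=(a−b·0.154)/D = (1.457998−9.229919·0.154)/14.932463 = 0.002450
w* = 0.090112·p + 0.002450·q:
  w_0 = 0.090112·1.6459 + 0.002450·9.7690 = 0.1723  (Starbucks)
  w_1 = 0.090112·0.5652 + 0.002450·9.4286 = 0.0740  (Chevron)
  w_2 = 0.090112·3.1260 + 0.002450·19.1320 = 0.3286  (Merck)
  w_3 = 0.090112·3.7095 + 0.002450·17.4437 = 0.3770  (Kellogg)
  w_4 = 0.090112·0.1833 + 0.002450·12.8989 = 0.0481  (Boeing)
Σw_i=1.0000  μᵀw=0.1540
σ²=wᵀΣw=λ₁·μ_p+λ₂ = 0.090112·0.154 + 0.002450 = 0.016328 ≈ 0.0163

0.1723  0.0740  0.3286  0.3770  0.0481


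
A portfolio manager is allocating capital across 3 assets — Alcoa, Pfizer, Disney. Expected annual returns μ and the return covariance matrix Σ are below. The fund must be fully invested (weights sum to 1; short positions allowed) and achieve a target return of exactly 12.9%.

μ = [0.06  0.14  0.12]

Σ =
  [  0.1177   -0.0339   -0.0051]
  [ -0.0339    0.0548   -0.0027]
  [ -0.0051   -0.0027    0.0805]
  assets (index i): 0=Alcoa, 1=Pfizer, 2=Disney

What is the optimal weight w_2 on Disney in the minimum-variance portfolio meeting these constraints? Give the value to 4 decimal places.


g=Σ⁻¹μ = [1.6358  3.6513  1.7168]
h=Σ⁻¹𝟙 = [17.7520  29.9467  14.5514]
a=μᵀg=0.815337  b=𝟙ᵀg=7.003833  c=𝟙ᵀh=62.250134  D=ac−b²=1.701184
λ₁=(c·0.129−b)/D = (62.250134·0.129−7.003833)/1.701184 = 0.603365
λ₂=(a−b·0.129)/D = (0.815337−7.003833·0.129)/1.701184 = -0.051821
w* = 0.603365·g + -0.051821·h:
  w_0 = 0.603365·1.6358 + -0.051821·17.7520 = 0.0671  (Alcoa)
  w_1 = 0.603365·3.6513 + -0.051821·29.9467 = 0.6512  (Pfizer)
  w_2 = 0.603365·1.7168 + -0.051821·14.5514 = 0.2818  (Disney)
Σw_i=1.0000  μᵀw=0.1290
σ²=wᵀΣw=λ₁·μ_p+λ₂ = 0.603365·0.129 + -0.051821 = 0.026013 ≈ 0.0260

0.2818


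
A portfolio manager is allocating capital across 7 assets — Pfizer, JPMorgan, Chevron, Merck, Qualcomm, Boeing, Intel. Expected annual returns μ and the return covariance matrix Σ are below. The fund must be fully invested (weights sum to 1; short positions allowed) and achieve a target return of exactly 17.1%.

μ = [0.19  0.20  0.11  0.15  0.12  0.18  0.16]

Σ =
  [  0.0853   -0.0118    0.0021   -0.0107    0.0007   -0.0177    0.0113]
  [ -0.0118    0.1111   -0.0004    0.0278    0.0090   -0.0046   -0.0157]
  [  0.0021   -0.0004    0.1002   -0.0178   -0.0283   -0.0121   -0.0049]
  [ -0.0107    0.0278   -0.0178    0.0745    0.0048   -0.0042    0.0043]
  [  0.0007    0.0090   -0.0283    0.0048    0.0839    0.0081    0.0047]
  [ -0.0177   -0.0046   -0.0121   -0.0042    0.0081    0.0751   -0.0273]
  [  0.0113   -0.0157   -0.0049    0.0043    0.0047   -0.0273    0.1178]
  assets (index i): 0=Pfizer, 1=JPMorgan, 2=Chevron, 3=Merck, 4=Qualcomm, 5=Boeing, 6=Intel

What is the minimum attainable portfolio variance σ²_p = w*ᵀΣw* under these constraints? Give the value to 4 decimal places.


x=Σ⁻¹μ = [3.3651  1.9757  2.4973  2.3933  1.3271  4.5458  2.3158]
y=Σ⁻¹𝟙 = [18.0471  8.5030  20.3267  17.5049  13.4601  25.8152  13.5432]
a=μᵀx=3.016230  b=𝟙ᵀx=18.420112  c=𝟙ᵀy=117.200386  D=ac−b²=14.202763
λ₁=(c·0.171−b)/D = (117.200386·0.171−18.420112)/14.202763 = 0.114144
λ₂=(a−b·0.171)/D = (3.016230−18.420112·0.171)/14.202763 = -0.009407
w* = 0.114144·x + -0.009407·y:
  w_0 = 0.114144·3.3651 + -0.009407·18.0471 = 0.2143  (Pfizer)
  w_1 = 0.114144·1.9757 + -0.009407·8.5030 = 0.1455  (JPMorgan)
  w_2 = 0.114144·2.4973 + -0.009407·20.3267 = 0.0938  (Chevron)
  w_3 = 0.114144·2.3933 + -0.009407·17.5049 = 0.1085  (Merck)
  w_4 = 0.114144·1.3271 + -0.009407·13.4601 = 0.0249  (Qualcomm)
  w_5 = 0.114144·4.5458 + -0.009407·25.8152 = 0.2760  (Boeing)
  w_6 = 0.114144·2.3158 + -0.009407·13.5432 = 0.1369  (Intel)
Σw_i=1.0000  μᵀw=0.1710
σ²=wᵀΣw=λ₁·μ_p+λ₂ = 0.114144·0.171 + -0.009407 = 0.010111 ≈ 0.0101

0.0101


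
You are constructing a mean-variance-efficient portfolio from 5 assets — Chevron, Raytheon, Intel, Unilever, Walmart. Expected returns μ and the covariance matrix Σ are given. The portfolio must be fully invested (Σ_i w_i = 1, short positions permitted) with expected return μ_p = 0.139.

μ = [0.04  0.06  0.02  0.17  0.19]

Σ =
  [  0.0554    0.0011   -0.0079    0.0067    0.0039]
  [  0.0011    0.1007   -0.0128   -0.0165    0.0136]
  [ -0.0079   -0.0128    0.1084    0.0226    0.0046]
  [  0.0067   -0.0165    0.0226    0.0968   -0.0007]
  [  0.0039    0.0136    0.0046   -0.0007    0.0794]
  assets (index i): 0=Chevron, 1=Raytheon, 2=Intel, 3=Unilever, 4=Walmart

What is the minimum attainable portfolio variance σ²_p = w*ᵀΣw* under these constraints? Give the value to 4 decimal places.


p=Σ⁻¹μ = [0.2864  0.5637  -0.2225  1.9011  2.3120]
q=Σ⁻¹𝟙 = [17.4649  11.1442  9.5710  8.8544  9.3514]
a=μᵀp=0.803295  b=𝟙ᵀp=4.840671  c=𝟙ᵀq=56.385804  D=ac−b²=21.862354
λ₁=(c·0.139−b)/D = (56.385804·0.139−4.840671)/21.862354 = 0.137083
λ₂=(a−b·0.139)/D = (0.803295−4.840671·0.139)/21.862354 = 0.005967
w* = 0.137083·p + 0.005967·q:
  w_0 = 0.137083·0.2864 + 0.005967·17.4649 = 0.1435  (Chevron)
  w_1 = 0.137083·0.5637 + 0.005967·11.1442 = 0.1438  (Raytheon)
  w_2 = 0.137083·-0.2225 + 0.005967·9.5710 = 0.0266  (Intel)
  w_3 = 0.137083·1.9011 + 0.005967·8.8544 = 0.3134  (Unilever)
  w_4 = 0.137083·2.3120 + 0.005967·9.3514 = 0.3727  (Walmart)
Σw_i=1.0000  μᵀw=0.1390
σ²=wᵀΣw=λ₁·μ_p+λ₂ = 0.137083·0.139 + 0.005967 = 0.025021 ≈ 0.0250

0.0250


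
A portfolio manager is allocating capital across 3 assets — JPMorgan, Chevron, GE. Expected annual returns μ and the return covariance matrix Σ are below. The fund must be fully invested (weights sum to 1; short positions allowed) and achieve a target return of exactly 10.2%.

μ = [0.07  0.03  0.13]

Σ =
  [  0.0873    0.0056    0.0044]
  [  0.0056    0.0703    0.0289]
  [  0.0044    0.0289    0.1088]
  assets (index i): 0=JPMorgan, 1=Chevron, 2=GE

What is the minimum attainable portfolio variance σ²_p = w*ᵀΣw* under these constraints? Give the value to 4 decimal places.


0.0516

g=Σ⁻¹μ = [0.7495  -0.1254  1.1978]
h=Σ⁻¹𝟙 = [10.4551  10.9870  5.8499]
a=μᵀg=0.204424  b=𝟙ᵀg=1.821961  c=𝟙ᵀh=27.292091  D=ac−b²=2.259615
λ₁=(c·0.102−b)/D = (27.292091·0.102−1.821961)/2.259615 = 0.425662
λ₂=(a−b·0.102)/D = (0.204424−1.821961·0.102)/2.259615 = 0.008224
w* = 0.425662·g + 0.008224·h:
  w_0 = 0.425662·0.7495 + 0.008224·10.4551 = 0.4050  (JPMorgan)
  w_1 = 0.425662·-0.1254 + 0.008224·10.9870 = 0.0370  (Chevron)
  w_2 = 0.425662·1.1978 + 0.008224·5.8499 = 0.5580  (GE)
Σw_i=1.0000  μᵀw=0.1020
σ²=wᵀΣw=λ₁·μ_p+λ₂ = 0.425662·0.102 + 0.008224 = 0.051642 ≈ 0.0516


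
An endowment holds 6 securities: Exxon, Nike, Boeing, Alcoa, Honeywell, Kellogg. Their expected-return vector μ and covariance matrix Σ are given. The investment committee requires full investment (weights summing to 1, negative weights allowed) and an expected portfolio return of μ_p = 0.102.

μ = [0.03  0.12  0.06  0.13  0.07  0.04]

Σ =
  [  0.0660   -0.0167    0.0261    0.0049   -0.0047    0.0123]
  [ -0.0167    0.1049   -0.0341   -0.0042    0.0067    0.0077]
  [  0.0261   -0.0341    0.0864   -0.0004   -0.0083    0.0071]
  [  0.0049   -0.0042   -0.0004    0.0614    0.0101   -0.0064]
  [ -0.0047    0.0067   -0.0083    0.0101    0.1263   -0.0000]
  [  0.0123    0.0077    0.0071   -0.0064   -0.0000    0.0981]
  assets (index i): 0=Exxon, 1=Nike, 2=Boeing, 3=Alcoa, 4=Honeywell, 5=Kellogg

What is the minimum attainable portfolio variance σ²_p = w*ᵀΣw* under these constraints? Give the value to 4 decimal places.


p=Σ⁻¹μ = [0.1557  1.6370  1.3153  2.1943  0.3842  0.3077]
q=Σ⁻¹𝟙 = [11.2895  15.6765  14.4934  16.1609  7.1663  7.5531]
a=μᵀp=0.604485  b=𝟙ᵀp=5.994148  c=𝟙ᵀq=72.339661  D=ac−b²=7.798413
λ₁=(c·0.102−b)/D = (72.339661·0.102−5.994148)/7.798413 = 0.177536
λ₂=(a−b·0.102)/D = (0.604485−5.994148·0.102)/7.798413 = -0.000887
w* = 0.177536·p + -0.000887·q:
  w_0 = 0.177536·0.1557 + -0.000887·11.2895 = 0.0176  (Exxon)
  w_1 = 0.177536·1.6370 + -0.000887·15.6765 = 0.2767  (Nike)
  w_2 = 0.177536·1.3153 + -0.000887·14.4934 = 0.2207  (Boeing)
  w_3 = 0.177536·2.1943 + -0.000887·16.1609 = 0.3752  (Alcoa)
  w_4 = 0.177536·0.3842 + -0.000887·7.1663 = 0.0618  (Honeywell)
  w_5 = 0.177536·0.3077 + -0.000887·7.5531 = 0.0479  (Kellogg)
Σw_i=1.0000  μᵀw=0.1020
σ²=wᵀΣw=λ₁·μ_p+λ₂ = 0.177536·0.102 + -0.000887 = 0.017222 ≈ 0.0172

0.0172


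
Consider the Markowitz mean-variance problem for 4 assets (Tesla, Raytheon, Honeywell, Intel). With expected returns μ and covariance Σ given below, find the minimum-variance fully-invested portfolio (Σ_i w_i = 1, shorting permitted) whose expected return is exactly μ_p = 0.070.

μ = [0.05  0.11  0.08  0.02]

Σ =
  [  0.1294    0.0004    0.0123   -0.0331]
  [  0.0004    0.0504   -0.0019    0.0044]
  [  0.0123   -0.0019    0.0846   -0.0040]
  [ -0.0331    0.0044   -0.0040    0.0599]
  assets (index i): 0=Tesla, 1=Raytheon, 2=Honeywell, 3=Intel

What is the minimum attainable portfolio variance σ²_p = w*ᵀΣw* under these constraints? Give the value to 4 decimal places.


u=Σ⁻¹μ = [0.4071  2.1750  0.9572  0.4630]
v=Σ⁻¹𝟙 = [12.4659  18.1666  11.5042  23.0168]
a=μᵀu=0.345437  b=𝟙ᵀu=4.002293  c=𝟙ᵀv=65.153469  D=ac−b²=6.488101
λ₁=(c·0.070−b)/D = (65.153469·0.070−4.002293)/6.488101 = 0.086073
λ₂=(a−b·0.070)/D = (0.345437−4.002293·0.070)/6.488101 = 0.010061
w* = 0.086073·u + 0.010061·v:
  w_0 = 0.086073·0.4071 + 0.010061·12.4659 = 0.1605  (Tesla)
  w_1 = 0.086073·2.1750 + 0.010061·18.1666 = 0.3700  (Raytheon)
  w_2 = 0.086073·0.9572 + 0.010061·11.5042 = 0.1981  (Honeywell)
  w_3 = 0.086073·0.4630 + 0.010061·23.0168 = 0.2714  (Intel)
Σw_i=1.0000  μᵀw=0.0700
σ²=wᵀΣw=λ₁·μ_p+λ₂ = 0.086073·0.070 + 0.010061 = 0.016086 ≈ 0.0161

0.0161


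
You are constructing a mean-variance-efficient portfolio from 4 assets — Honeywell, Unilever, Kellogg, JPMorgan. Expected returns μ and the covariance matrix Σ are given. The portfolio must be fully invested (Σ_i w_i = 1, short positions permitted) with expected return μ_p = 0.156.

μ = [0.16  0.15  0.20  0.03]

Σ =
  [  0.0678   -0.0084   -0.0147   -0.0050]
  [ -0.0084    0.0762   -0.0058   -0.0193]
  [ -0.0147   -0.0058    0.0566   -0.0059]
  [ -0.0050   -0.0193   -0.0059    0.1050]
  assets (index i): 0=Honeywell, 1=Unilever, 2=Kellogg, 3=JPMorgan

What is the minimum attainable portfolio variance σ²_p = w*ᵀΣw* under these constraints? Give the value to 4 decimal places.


0.0114

x=Σ⁻¹μ = [3.9312  3.1198  5.0127  1.3280]
y=Σ⁻¹𝟙 = [24.7848  22.1338  28.0774  16.3501]
a=μᵀx=2.139328  b=𝟙ᵀx=13.391630  c=𝟙ᵀy=91.346193  D=ac−b²=16.083709
λ₁=(c·0.156−b)/D = (91.346193·0.156−13.391630)/16.083709 = 0.053369
λ₂=(a−b·0.156)/D = (2.139328−13.391630·0.156)/16.083709 = 0.003123
w* = 0.053369·x + 0.003123·y:
  w_0 = 0.053369·3.9312 + 0.003123·24.7848 = 0.2872  (Honeywell)
  w_1 = 0.053369·3.1198 + 0.003123·22.1338 = 0.2356  (Unilever)
  w_2 = 0.053369·5.0127 + 0.003123·28.0774 = 0.3552  (Kellogg)
  w_3 = 0.053369·1.3280 + 0.003123·16.3501 = 0.1219  (JPMorgan)
Σw_i=1.0000  μᵀw=0.1560
σ²=wᵀΣw=λ₁·μ_p+λ₂ = 0.053369·0.156 + 0.003123 = 0.011449 ≈ 0.0114


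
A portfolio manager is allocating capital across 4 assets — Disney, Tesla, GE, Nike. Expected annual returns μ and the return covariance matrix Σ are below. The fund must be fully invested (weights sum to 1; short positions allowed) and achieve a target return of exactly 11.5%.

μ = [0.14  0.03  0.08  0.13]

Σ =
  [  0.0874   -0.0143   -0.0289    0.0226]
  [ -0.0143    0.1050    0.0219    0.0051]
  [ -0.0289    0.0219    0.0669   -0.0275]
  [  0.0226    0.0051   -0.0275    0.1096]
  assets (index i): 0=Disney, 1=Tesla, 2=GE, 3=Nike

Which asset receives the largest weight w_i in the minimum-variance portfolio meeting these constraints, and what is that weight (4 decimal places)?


g=Σ⁻¹μ = [2.1207  -0.0630  2.7223  1.4348]
h=Σ⁻¹𝟙 = [17.8582  6.0965  25.4072  11.5330]
a=μᵀg=0.699323  b=𝟙ᵀg=6.214902  c=𝟙ᵀh=60.894884  D=ac−b²=3.960204
λ₁=(c·0.115−b)/D = (60.894884·0.115−6.214902)/3.960204 = 0.198982
λ₂=(a−b·0.115)/D = (0.699323−6.214902·0.115)/3.960204 = -0.003886
w* = 0.198982·g + -0.003886·h:
  w_0 = 0.198982·2.1207 + -0.003886·17.8582 = 0.3526  (Disney)
  w_1 = 0.198982·-0.0630 + -0.003886·6.0965 = -0.0362  (Tesla)
  w_2 = 0.198982·2.7223 + -0.003886·25.4072 = 0.4430  (GE)
  w_3 = 0.198982·1.4348 + -0.003886·11.5330 = 0.2407  (Nike)
Σw_i=1.0000  μᵀw=0.1150
σ²=wᵀΣw=λ₁·μ_p+λ₂ = 0.198982·0.115 + -0.003886 = 0.018997 ≈ 0.0190

GE (0.4430)


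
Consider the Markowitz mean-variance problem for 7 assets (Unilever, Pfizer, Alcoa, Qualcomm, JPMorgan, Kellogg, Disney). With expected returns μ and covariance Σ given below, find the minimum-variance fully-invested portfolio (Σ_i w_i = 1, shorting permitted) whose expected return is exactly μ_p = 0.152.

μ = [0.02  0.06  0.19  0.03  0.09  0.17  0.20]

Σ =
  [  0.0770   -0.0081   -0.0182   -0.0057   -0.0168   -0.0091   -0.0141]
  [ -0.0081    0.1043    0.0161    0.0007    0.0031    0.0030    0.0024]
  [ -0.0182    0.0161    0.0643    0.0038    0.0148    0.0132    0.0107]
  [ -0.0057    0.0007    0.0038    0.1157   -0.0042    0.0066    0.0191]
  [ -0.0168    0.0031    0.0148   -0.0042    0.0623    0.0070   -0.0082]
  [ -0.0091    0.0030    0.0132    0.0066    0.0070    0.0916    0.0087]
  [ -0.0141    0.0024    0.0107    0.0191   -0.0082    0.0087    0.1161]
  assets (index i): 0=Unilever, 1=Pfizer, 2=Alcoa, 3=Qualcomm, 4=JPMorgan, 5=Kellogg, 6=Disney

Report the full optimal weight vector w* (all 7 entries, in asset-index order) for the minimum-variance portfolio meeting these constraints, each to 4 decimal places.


0.1648  0.0026  0.3318  -0.0330  0.1352  0.1800  0.2187

g=Σ⁻¹μ = [1.6331  0.1986  2.4945  -0.0524  1.3444  1.3930  1.6862]
h=Σ⁻¹𝟙 = [24.4933  8.5370  11.8601  8.0538  20.3154  8.2974  9.8065]
a=μᵀg=1.212009  b=𝟙ᵀg=8.697375  c=𝟙ᵀh=91.363599  D=ac−b²=35.089153
λ₁=(c·0.152−b)/D = (91.363599·0.152−8.697375)/35.089153 = 0.147906
λ₂=(a−b·0.152)/D = (1.212009−8.697375·0.152)/35.089153 = -0.003135
w* = 0.147906·g + -0.003135·h:
  w_0 = 0.147906·1.6331 + -0.003135·24.4933 = 0.1648  (Unilever)
  w_1 = 0.147906·0.1986 + -0.003135·8.5370 = 0.0026  (Pfizer)
  w_2 = 0.147906·2.4945 + -0.003135·11.8601 = 0.3318  (Alcoa)
  w_3 = 0.147906·-0.0524 + -0.003135·8.0538 = -0.0330  (Qualcomm)
  w_4 = 0.147906·1.3444 + -0.003135·20.3154 = 0.1352  (JPMorgan)
  w_5 = 0.147906·1.3930 + -0.003135·8.2974 = 0.1800  (Kellogg)
  w_6 = 0.147906·1.6862 + -0.003135·9.8065 = 0.2187  (Disney)
Σw_i=1.0000  μᵀw=0.1520
σ²=wᵀΣw=λ₁·μ_p+λ₂ = 0.147906·0.152 + -0.003135 = 0.019347 ≈ 0.0193


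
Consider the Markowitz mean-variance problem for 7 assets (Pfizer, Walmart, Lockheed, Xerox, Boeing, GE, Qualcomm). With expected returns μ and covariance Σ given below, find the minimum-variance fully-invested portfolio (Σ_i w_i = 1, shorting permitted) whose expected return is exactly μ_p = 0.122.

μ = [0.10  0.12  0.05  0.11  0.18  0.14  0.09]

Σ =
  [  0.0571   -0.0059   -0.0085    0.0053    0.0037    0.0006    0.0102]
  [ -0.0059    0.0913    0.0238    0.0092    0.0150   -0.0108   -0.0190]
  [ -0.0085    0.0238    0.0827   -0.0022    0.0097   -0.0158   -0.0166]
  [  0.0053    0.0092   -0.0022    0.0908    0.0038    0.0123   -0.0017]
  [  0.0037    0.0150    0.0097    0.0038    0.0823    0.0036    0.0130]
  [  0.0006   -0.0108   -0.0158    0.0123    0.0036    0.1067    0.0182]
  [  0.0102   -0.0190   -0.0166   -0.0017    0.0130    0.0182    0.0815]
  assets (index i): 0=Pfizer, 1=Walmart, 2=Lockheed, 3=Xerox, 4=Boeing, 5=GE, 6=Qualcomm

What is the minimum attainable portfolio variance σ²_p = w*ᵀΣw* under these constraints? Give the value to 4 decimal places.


u=Σ⁻¹μ = [1.6422  1.2222  0.6535  0.7876  1.5963  1.2420  0.8013]
v=Σ⁻¹𝟙 = [17.3308  10.3374  14.8819  8.0992  4.9237  9.2306  12.8643]
a=μᵀu=0.963504  b=𝟙ᵀu=7.944905  c=𝟙ᵀv=77.667844  D=ac−b²=11.711723
λ₁=(c·0.122−b)/D = (77.667844·0.122−7.944905)/11.711723 = 0.130687
λ₂=(a−b·0.122)/D = (0.963504−7.944905·0.122)/11.711723 = -0.000493
w* = 0.130687·u + -0.000493·v:
  w_0 = 0.130687·1.6422 + -0.000493·17.3308 = 0.2061  (Pfizer)
  w_1 = 0.130687·1.2222 + -0.000493·10.3374 = 0.1546  (Walmart)
  w_2 = 0.130687·0.6535 + -0.000493·14.8819 = 0.0781  (Lockheed)
  w_3 = 0.130687·0.7876 + -0.000493·8.0992 = 0.0989  (Xerox)
  w_4 = 0.130687·1.5963 + -0.000493·4.9237 = 0.2062  (Boeing)
  w_5 = 0.130687·1.2420 + -0.000493·9.2306 = 0.1578  (GE)
  w_6 = 0.130687·0.8013 + -0.000493·12.8643 = 0.0984  (Qualcomm)
Σw_i=1.0000  μᵀw=0.1220
σ²=wᵀΣw=λ₁·μ_p+λ₂ = 0.130687·0.122 + -0.000493 = 0.015451 ≈ 0.0155

0.0155


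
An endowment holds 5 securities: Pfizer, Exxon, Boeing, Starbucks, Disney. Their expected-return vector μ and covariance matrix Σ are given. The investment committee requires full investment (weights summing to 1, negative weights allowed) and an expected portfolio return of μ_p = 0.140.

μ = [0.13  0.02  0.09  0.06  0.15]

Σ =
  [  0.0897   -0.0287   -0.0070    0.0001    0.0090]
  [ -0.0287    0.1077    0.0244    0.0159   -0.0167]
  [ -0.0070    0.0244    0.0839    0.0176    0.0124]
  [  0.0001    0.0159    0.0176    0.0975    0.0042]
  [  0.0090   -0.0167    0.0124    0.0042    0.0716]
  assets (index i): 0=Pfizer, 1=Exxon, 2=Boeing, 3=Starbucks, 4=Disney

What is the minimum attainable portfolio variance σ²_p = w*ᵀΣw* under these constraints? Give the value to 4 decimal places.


0.0405

g=Σ⁻¹μ = [1.5300  0.7031  0.6469  0.2989  1.9371]
h=Σ⁻¹𝟙 = [14.3663  12.9434  5.9631  6.4614  13.7678]
a=μᵀg=0.579683  b=𝟙ᵀg=5.116029  c=𝟙ᵀh=53.502043  D=ac−b²=4.840474
λ₁=(c·0.140−b)/D = (53.502043·0.140−5.116029)/4.840474 = 0.490501
λ₂=(a−b·0.140)/D = (0.579683−5.116029·0.140)/4.840474 = -0.028212
w* = 0.490501·g + -0.028212·h:
  w_0 = 0.490501·1.5300 + -0.028212·14.3663 = 0.3452  (Pfizer)
  w_1 = 0.490501·0.7031 + -0.028212·12.9434 = -0.0203  (Exxon)
  w_2 = 0.490501·0.6469 + -0.028212·5.9631 = 0.1491  (Boeing)
  w_3 = 0.490501·0.2989 + -0.028212·6.4614 = -0.0357  (Starbucks)
  w_4 = 0.490501·1.9371 + -0.028212·13.7678 = 0.5617  (Disney)
Σw_i=1.0000  μᵀw=0.1400
σ²=wᵀΣw=λ₁·μ_p+λ₂ = 0.490501·0.140 + -0.028212 = 0.040458 ≈ 0.0405


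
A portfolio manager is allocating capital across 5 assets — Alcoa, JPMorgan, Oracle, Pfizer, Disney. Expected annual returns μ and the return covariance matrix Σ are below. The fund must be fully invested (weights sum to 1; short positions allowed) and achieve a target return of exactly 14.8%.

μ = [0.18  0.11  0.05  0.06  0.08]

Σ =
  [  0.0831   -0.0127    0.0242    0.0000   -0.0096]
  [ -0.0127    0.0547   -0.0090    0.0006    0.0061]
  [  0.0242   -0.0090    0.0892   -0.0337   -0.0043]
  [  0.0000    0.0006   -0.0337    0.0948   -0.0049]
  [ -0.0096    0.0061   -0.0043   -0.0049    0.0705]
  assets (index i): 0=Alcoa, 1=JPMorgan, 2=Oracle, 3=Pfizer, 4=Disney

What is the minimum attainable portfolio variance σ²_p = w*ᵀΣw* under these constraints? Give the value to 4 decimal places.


0.0270

x=Σ⁻¹μ = [2.5591  2.5292  0.5156  0.8703  1.3563]
y=Σ⁻¹𝟙 = [12.1684  21.9873  17.5111  17.4728  16.2214]
a=μᵀx=0.925357  b=𝟙ᵀx=7.830550  c=𝟙ᵀy=85.361009  D=ac−b²=17.671891
λ₁=(c·0.148−b)/D = (85.361009·0.148−7.830550)/17.671891 = 0.271781
λ₂=(a−b·0.148)/D = (0.925357−7.830550·0.148)/17.671891 = -0.013217
w* = 0.271781·x + -0.013217·y:
  w_0 = 0.271781·2.5591 + -0.013217·12.1684 = 0.5347  (Alcoa)
  w_1 = 0.271781·2.5292 + -0.013217·21.9873 = 0.3968  (JPMorgan)
  w_2 = 0.271781·0.5156 + -0.013217·17.5111 = -0.0913  (Oracle)
  w_3 = 0.271781·0.8703 + -0.013217·17.4728 = 0.0056  (Pfizer)
  w_4 = 0.271781·1.3563 + -0.013217·16.2214 = 0.1542  (Disney)
Σw_i=1.0000  μᵀw=0.1480
σ²=wᵀΣw=λ₁·μ_p+λ₂ = 0.271781·0.148 + -0.013217 = 0.027007 ≈ 0.0270


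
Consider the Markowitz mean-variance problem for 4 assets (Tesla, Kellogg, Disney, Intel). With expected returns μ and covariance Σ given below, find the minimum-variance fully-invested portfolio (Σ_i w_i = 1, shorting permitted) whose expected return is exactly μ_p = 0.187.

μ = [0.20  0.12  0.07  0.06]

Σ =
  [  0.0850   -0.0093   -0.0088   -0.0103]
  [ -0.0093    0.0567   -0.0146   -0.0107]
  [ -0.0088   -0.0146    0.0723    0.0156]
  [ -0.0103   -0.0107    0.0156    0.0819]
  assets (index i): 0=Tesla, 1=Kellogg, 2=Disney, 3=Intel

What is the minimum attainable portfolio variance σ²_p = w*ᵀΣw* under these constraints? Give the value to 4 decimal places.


u=Σ⁻¹μ = [3.0405  3.2925  1.7413  1.2135]
v=Σ⁻¹𝟙 = [18.5637  28.2494  18.6262  14.6875]
a=μᵀu=1.197896  b=𝟙ᵀu=9.287747  c=𝟙ᵀv=80.126788  D=ac−b²=9.721349
λ₁=(c·0.187−b)/D = (80.126788·0.187−9.287747)/9.721349 = 0.585923
λ₂=(a−b·0.187)/D = (1.197896−9.287747·0.187)/9.721349 = -0.055436
w* = 0.585923·u + -0.055436·v:
  w_0 = 0.585923·3.0405 + -0.055436·18.5637 = 0.7524  (Tesla)
  w_1 = 0.585923·3.2925 + -0.055436·28.2494 = 0.3631  (Kellogg)
  w_2 = 0.585923·1.7413 + -0.055436·18.6262 = -0.0123  (Disney)
  w_3 = 0.585923·1.2135 + -0.055436·14.6875 = -0.1032  (Intel)
Σw_i=1.0000  μᵀw=0.1870
σ²=wᵀΣw=λ₁·μ_p+λ₂ = 0.585923·0.187 + -0.055436 = 0.054132 ≈ 0.0541

0.0541


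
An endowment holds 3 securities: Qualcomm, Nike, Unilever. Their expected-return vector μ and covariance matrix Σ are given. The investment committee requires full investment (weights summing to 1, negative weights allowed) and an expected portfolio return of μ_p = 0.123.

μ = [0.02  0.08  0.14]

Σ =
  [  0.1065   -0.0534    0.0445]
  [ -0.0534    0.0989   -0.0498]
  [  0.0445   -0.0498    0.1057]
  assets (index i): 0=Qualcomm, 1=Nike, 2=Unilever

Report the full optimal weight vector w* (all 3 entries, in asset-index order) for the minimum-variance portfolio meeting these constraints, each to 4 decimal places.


-0.0845  0.4523  0.6322

x=Σ⁻¹μ = [0.3226  2.0736  2.1656]
y=Σ⁻¹𝟙 = [16.4117  26.5578  15.0640]
a=μᵀx=0.475527  b=𝟙ᵀx=4.561812  c=𝟙ᵀy=58.033418  D=ac−b²=6.786304
λ₁=(c·0.123−b)/D = (58.033418·0.123−4.561812)/6.786304 = 0.379632
λ₂=(a−b·0.123)/D = (0.475527−4.561812·0.123)/6.786304 = -0.012610
w* = 0.379632·x + -0.012610·y:
  w_0 = 0.379632·0.3226 + -0.012610·16.4117 = -0.0845  (Qualcomm)
  w_1 = 0.379632·2.0736 + -0.012610·26.5578 = 0.4523  (Nike)
  w_2 = 0.379632·2.1656 + -0.012610·15.0640 = 0.6322  (Unilever)
Σw_i=1.0000  μᵀw=0.1230
σ²=wᵀΣw=λ₁·μ_p+λ₂ = 0.379632·0.123 + -0.012610 = 0.034085 ≈ 0.0341


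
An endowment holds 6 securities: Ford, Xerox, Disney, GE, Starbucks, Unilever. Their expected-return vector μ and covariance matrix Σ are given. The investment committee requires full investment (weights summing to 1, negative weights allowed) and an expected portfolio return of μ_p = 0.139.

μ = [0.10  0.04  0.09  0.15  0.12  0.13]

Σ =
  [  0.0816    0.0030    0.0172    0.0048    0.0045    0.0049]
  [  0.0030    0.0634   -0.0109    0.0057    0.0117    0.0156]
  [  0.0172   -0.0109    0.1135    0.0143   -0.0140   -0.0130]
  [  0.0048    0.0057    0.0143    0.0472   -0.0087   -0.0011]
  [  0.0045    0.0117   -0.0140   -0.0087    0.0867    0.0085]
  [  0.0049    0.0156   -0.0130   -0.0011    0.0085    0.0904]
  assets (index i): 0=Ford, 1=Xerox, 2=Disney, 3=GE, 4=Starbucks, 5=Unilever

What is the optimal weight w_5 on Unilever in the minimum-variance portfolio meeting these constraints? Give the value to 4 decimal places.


0.2024

g=Σ⁻¹μ = [0.7356  -0.2502  0.6108  3.2890  1.6699  1.4122]
h=Σ⁻¹𝟙 = [7.6676  10.7462  8.8450  18.8748  12.1106  9.1548]
a=μᵀg=0.995850  b=𝟙ᵀg=7.467273  c=𝟙ᵀh=67.398995  D=ac−b²=11.359096
λ₁=(c·0.139−b)/D = (67.398995·0.139−7.467273)/11.359096 = 0.167371
λ₂=(a−b·0.139)/D = (0.995850−7.467273·0.139)/11.359096 = -0.003706
w* = 0.167371·g + -0.003706·h:
  w_0 = 0.167371·0.7356 + -0.003706·7.6676 = 0.0947  (Ford)
  w_1 = 0.167371·-0.2502 + -0.003706·10.7462 = -0.0817  (Xerox)
  w_2 = 0.167371·0.6108 + -0.003706·8.8450 = 0.0694  (Disney)
  w_3 = 0.167371·3.2890 + -0.003706·18.8748 = 0.4805  (GE)
  w_4 = 0.167371·1.6699 + -0.003706·12.1106 = 0.2346  (Starbucks)
  w_5 = 0.167371·1.4122 + -0.003706·9.1548 = 0.2024  (Unilever)
Σw_i=1.0000  μᵀw=0.1390
σ²=wᵀΣw=λ₁·μ_p+λ₂ = 0.167371·0.139 + -0.003706 = 0.019558 ≈ 0.0196


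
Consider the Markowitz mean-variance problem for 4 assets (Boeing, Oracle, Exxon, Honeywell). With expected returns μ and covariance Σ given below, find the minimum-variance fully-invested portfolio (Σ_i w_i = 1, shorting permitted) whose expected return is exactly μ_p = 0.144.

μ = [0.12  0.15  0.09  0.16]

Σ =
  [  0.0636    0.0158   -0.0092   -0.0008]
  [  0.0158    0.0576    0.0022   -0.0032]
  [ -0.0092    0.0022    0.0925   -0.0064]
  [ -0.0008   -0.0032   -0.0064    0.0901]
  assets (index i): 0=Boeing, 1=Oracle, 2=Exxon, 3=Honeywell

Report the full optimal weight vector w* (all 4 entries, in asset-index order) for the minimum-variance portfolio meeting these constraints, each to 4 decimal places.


u=Σ⁻¹μ = [1.5276  2.2477  1.2067  1.9549]
v=Σ⁻¹𝟙 = [14.3432  13.6394  12.7861  12.6188]
a=μᵀu=0.941846  b=𝟙ᵀu=6.936836  c=𝟙ᵀv=53.387373  D=ac−b²=2.162975
λ₁=(c·0.144−b)/D = (53.387373·0.144−6.936836)/2.162975 = 0.347182
λ₂=(a−b·0.144)/D = (0.941846−6.936836·0.144)/2.162975 = -0.026380
w* = 0.347182·u + -0.026380·v:
  w_0 = 0.347182·1.5276 + -0.026380·14.3432 = 0.1520  (Boeing)
  w_1 = 0.347182·2.2477 + -0.026380·13.6394 = 0.4205  (Oracle)
  w_2 = 0.347182·1.2067 + -0.026380·12.7861 = 0.0817  (Exxon)
  w_3 = 0.347182·1.9549 + -0.026380·12.6188 = 0.3458  (Honeywell)
Σw_i=1.0000  μᵀw=0.1440
σ²=wᵀΣw=λ₁·μ_p+λ₂ = 0.347182·0.144 + -0.026380 = 0.023614 ≈ 0.0236

0.1520  0.4205  0.0817  0.3458


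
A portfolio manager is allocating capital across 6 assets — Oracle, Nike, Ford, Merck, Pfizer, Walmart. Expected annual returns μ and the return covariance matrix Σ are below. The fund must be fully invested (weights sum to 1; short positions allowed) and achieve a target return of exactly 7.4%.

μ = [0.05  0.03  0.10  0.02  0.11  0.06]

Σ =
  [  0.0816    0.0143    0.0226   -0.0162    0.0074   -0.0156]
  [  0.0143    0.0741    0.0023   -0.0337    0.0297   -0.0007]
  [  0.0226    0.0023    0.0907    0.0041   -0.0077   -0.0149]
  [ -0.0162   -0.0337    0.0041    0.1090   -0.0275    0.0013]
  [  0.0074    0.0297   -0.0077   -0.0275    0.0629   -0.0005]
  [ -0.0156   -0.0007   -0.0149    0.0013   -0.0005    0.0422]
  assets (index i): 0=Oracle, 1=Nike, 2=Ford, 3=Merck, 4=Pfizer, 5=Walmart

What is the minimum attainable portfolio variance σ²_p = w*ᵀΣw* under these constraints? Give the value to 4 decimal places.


x=Σ⁻¹μ = [0.6008  -0.3734  1.4878  0.6672  2.3456  2.1702]
y=Σ⁻¹𝟙 = [15.0464  11.5156  13.2803  18.8142  18.8106  33.7822]
a=μᵀx=0.569186  b=𝟙ᵀx=6.898195  c=𝟙ᵀy=111.249272  D=ac−b²=15.736449
λ₁=(c·0.074−b)/D = (111.249272·0.074−6.898195)/15.736449 = 0.084787
λ₂=(a−b·0.074)/D = (0.569186−6.898195·0.074)/15.736449 = 0.003731
w* = 0.084787·x + 0.003731·y:
  w_0 = 0.084787·0.6008 + 0.003731·15.0464 = 0.1071  (Oracle)
  w_1 = 0.084787·-0.3734 + 0.003731·11.5156 = 0.0113  (Nike)
  w_2 = 0.084787·1.4878 + 0.003731·13.2803 = 0.1757  (Ford)
  w_3 = 0.084787·0.6672 + 0.003731·18.8142 = 0.1268  (Merck)
  w_4 = 0.084787·2.3456 + 0.003731·18.8106 = 0.2691  (Pfizer)
  w_5 = 0.084787·2.1702 + 0.003731·33.7822 = 0.3101  (Walmart)
Σw_i=1.0000  μᵀw=0.0740
σ²=wᵀΣw=λ₁·μ_p+λ₂ = 0.084787·0.074 + 0.003731 = 0.010006 ≈ 0.0100

0.0100


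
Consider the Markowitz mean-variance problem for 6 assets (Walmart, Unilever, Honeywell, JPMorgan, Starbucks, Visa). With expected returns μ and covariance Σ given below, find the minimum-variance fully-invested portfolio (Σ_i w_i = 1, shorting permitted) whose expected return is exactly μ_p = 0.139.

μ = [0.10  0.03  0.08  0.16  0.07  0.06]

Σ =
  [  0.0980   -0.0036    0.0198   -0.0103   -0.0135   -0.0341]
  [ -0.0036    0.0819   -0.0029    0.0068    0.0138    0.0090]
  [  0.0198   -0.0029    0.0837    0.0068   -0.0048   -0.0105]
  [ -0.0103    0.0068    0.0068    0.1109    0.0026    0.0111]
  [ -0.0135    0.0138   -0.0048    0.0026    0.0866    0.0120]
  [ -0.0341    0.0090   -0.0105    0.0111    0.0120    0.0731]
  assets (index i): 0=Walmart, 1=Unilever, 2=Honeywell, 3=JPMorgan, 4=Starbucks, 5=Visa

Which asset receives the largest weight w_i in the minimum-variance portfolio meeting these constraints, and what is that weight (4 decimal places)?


g=Σ⁻¹μ = [1.6059  0.0558  0.6779  1.3959  0.8644  1.3066]
h=Σ⁻¹𝟙 = [17.3413  8.8428  10.5967  7.2499  10.5266  19.3738]
a=μᵀg=0.578737  b=𝟙ᵀg=5.906419  c=𝟙ᵀh=73.931108  D=ac−b²=7.900879
λ₁=(c·0.139−b)/D = (73.931108·0.139−5.906419)/7.900879 = 0.553104
λ₂=(a−b·0.139)/D = (0.578737−5.906419·0.139)/7.900879 = -0.030662
w* = 0.553104·g + -0.030662·h:
  w_0 = 0.553104·1.6059 + -0.030662·17.3413 = 0.3565  (Walmart)
  w_1 = 0.553104·0.0558 + -0.030662·8.8428 = -0.2403  (Unilever)
  w_2 = 0.553104·0.6779 + -0.030662·10.5967 = 0.0500  (Honeywell)
  w_3 = 0.553104·1.3959 + -0.030662·7.2499 = 0.5498  (JPMorgan)
  w_4 = 0.553104·0.8644 + -0.030662·10.5266 = 0.1553  (Starbucks)
  w_5 = 0.553104·1.3066 + -0.030662·19.3738 = 0.1286  (Visa)
Σw_i=1.0000  μᵀw=0.1390
σ²=wᵀΣw=λ₁·μ_p+λ₂ = 0.553104·0.139 + -0.030662 = 0.046220 ≈ 0.0462

JPMorgan (0.5498)


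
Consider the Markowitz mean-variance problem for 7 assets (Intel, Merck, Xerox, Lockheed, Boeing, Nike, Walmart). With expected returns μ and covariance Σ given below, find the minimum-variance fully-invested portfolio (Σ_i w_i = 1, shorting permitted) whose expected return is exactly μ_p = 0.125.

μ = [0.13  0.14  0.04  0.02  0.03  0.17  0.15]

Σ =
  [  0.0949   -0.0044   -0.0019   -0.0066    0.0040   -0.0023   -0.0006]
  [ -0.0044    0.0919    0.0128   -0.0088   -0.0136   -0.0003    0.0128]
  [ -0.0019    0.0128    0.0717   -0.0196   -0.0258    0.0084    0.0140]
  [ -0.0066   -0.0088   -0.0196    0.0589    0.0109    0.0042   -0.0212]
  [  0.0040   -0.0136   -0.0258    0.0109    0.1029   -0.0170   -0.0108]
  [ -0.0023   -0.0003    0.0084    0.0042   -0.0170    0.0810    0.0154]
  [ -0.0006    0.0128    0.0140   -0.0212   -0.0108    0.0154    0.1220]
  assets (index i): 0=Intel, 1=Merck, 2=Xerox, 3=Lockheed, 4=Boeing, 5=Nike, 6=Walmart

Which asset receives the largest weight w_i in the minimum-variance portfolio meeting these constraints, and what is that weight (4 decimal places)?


p=Σ⁻¹μ = [1.5387  1.6256  0.4591  0.9542  0.9045  2.0509  1.0008]
q=Σ⁻¹𝟙 = [13.0763  12.1569  22.3736  27.2591  16.2747  10.6860  9.2467]
a=μᵀp=0.990988  b=𝟙ᵀp=8.533879  c=𝟙ᵀq=111.073330  D=ac−b²=37.245254
λ₁=(c·0.125−b)/D = (111.073330·0.125−8.533879)/37.245254 = 0.143650
λ₂=(a−b·0.125)/D = (0.990988−8.533879·0.125)/37.245254 = -0.002034
w* = 0.143650·p + -0.002034·q:
  w_0 = 0.143650·1.5387 + -0.002034·13.0763 = 0.1944  (Intel)
  w_1 = 0.143650·1.6256 + -0.002034·12.1569 = 0.2088  (Merck)
  w_2 = 0.143650·0.4591 + -0.002034·22.3736 = 0.0204  (Xerox)
  w_3 = 0.143650·0.9542 + -0.002034·27.2591 = 0.0816  (Lockheed)
  w_4 = 0.143650·0.9045 + -0.002034·16.2747 = 0.0968  (Boeing)
  w_5 = 0.143650·2.0509 + -0.002034·10.6860 = 0.2729  (Nike)
  w_6 = 0.143650·1.0008 + -0.002034·9.2467 = 0.1250  (Walmart)
Σw_i=1.0000  μᵀw=0.1250
σ²=wᵀΣw=λ₁·μ_p+λ₂ = 0.143650·0.125 + -0.002034 = 0.015923 ≈ 0.0159

Nike (0.2729)


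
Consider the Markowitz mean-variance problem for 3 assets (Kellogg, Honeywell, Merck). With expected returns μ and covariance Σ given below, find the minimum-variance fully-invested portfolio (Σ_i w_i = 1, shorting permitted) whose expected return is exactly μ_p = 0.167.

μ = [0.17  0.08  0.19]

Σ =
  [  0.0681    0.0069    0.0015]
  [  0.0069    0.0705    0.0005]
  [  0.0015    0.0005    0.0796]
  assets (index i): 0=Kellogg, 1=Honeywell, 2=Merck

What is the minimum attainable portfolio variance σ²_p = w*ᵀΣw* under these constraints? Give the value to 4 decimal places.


g=Σ⁻¹μ = [2.3549  0.8877  2.3370]
h=Σ⁻¹𝟙 = [13.1165  12.8139  12.2352]
a=μᵀg=0.915377  b=𝟙ᵀg=5.579590  c=𝟙ᵀh=38.165507  D=ac−b²=3.804013
λ₁=(c·0.167−b)/D = (38.165507·0.167−5.579590)/3.804013 = 0.208740
λ₂=(a−b·0.167)/D = (0.915377−5.579590·0.167)/3.804013 = -0.004315
w* = 0.208740·g + -0.004315·h:
  w_0 = 0.208740·2.3549 + -0.004315·13.1165 = 0.4350  (Kellogg)
  w_1 = 0.208740·0.8877 + -0.004315·12.8139 = 0.1300  (Honeywell)
  w_2 = 0.208740·2.3370 + -0.004315·12.2352 = 0.4350  (Merck)
Σw_i=1.0000  μᵀw=0.1670
σ²=wᵀΣw=λ₁·μ_p+λ₂ = 0.208740·0.167 + -0.004315 = 0.030545 ≈ 0.0305

0.0305


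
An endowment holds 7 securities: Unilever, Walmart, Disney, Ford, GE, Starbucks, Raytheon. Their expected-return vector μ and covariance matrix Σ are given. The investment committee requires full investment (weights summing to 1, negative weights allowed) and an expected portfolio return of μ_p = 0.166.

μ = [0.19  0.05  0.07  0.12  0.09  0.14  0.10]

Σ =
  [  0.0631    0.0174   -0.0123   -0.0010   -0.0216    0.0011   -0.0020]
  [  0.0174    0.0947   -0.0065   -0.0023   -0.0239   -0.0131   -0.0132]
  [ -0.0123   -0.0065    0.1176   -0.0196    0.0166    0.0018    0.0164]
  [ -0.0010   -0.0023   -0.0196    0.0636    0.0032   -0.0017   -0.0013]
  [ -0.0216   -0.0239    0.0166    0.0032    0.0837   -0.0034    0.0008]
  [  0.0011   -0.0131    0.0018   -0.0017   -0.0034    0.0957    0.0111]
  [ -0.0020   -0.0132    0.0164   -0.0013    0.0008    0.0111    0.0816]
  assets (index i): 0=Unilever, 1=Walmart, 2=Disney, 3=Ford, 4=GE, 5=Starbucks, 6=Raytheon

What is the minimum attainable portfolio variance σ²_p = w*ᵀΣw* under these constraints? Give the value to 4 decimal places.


0.0241

p=Σ⁻¹μ = [3.7074  0.8411  0.9375  2.2234  2.0521  1.5056  1.0745]
q=Σ⁻¹𝟙 = [20.5138  16.1670  10.1886  19.3506  19.4676  11.8989  11.8241]
a=μᵀp=1.581817  b=𝟙ᵀp=12.341587  c=𝟙ᵀq=109.410618  D=ac−b²=20.752806
λ₁=(c·0.166−b)/D = (109.410618·0.166−12.341587)/20.752806 = 0.280472
λ₂=(a−b·0.166)/D = (1.581817−12.341587·0.166)/20.752806 = -0.022498
w* = 0.280472·p + -0.022498·q:
  w_0 = 0.280472·3.7074 + -0.022498·20.5138 = 0.5783  (Unilever)
  w_1 = 0.280472·0.8411 + -0.022498·16.1670 = -0.1278  (Walmart)
  w_2 = 0.280472·0.9375 + -0.022498·10.1886 = 0.0337  (Disney)
  w_3 = 0.280472·2.2234 + -0.022498·19.3506 = 0.1883  (Ford)
  w_4 = 0.280472·2.0521 + -0.022498·19.4676 = 0.1376  (GE)
  w_5 = 0.280472·1.5056 + -0.022498·11.8989 = 0.1546  (Starbucks)
  w_6 = 0.280472·1.0745 + -0.022498·11.8241 = 0.0354  (Raytheon)
Σw_i=1.0000  μᵀw=0.1660
σ²=wᵀΣw=λ₁·μ_p+λ₂ = 0.280472·0.166 + -0.022498 = 0.024061 ≈ 0.0241
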